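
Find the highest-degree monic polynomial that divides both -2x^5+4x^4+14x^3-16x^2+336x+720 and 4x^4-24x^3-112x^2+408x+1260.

x^2-2x-15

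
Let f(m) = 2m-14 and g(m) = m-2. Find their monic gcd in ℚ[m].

1

By polynomial division,
  2m-14 = (2)(m-2) + (-10)
  m-2 = (-(1/10)m+1/5)(-10) + (0)
The last nonzero remainder is the constant -10, so the polynomials are coprime and gcd = 1.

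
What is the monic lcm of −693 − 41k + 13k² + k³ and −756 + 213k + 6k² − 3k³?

2772 − 529k − 93k² + 9k³ + k⁴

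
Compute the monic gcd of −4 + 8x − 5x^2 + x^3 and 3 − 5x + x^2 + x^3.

By polynomial division,
  x^3 − 5x^2 + 8x − 4 = (x^3 + x^2 − 5x + 3) + (−6x^2 + 13x − 7)
  x^3 + x^2 − 5x + 3 = (−(1/6)x − 19/36)(−6x^2 + 13x − 7) + ((25/36)x − 25/36)
  −6x^2 + 13x − 7 = (−(216/25)x + 252/25)((25/36)x − 25/36) + (0)
Last nonzero remainder: (25/36)x − 25/36. Dividing through by 25/36 gives the monic gcd x − 1.

−1 + x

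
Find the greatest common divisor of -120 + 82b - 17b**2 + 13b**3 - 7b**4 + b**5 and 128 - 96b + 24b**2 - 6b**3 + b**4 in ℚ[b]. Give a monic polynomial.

8 - 6b + b**2

Euclidean algorithm in ℚ[b]:
  b**5 - 7b**4 + 13b**3 - 17b**2 + 82b - 120 = (b - 1)(b**4 - 6b**3 + 24b**2 - 96b + 128) + (-17b**3 + 103b**2 - 142b + 8)
  b**4 - 6b**3 + 24b**2 - 96b + 128 = (-(1/17)b - 1/289)(-17b**3 + 103b**2 - 142b + 8) + ((4625/289)b**2 - (27750/289)b + 37000/289)
  -17b**3 + 103b**2 - 142b + 8 = (-(4913/4625)b + 289/4625)((4625/289)b**2 - (27750/289)b + 37000/289) + (0)
Last nonzero remainder: (4625/289)b**2 - (27750/289)b + 37000/289. Dividing through by 4625/289 gives the monic gcd b**2 - 6b + 8.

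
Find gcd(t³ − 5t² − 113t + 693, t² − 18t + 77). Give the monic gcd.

t − 7

Apply the Euclidean algorithm:
  t³ − 5t² − 113t + 693 = (t + 13)(t² − 18t + 77) + (44t − 308)
  t² − 18t + 77 = ((1/44)t − 1/4)(44t − 308) + (0)
Last nonzero remainder: 44t − 308. Dividing through by 44 gives the monic gcd t − 7.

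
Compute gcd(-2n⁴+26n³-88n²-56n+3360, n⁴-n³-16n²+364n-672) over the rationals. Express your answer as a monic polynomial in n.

Repeated division with remainder:
  -2n⁴+26n³-88n²-56n+3360 = (-2)(n⁴-n³-16n²+364n-672) + (24n³-120n²+672n+2016)
  n⁴-n³-16n²+364n-672 = ((1/24)n+1/6)(24n³-120n²+672n+2016) + (-24n²+168n-1008)
  24n³-120n²+672n+2016 = (-n-2)(-24n²+168n-1008) + (0)
Last nonzero remainder: -24n²+168n-1008. Dividing through by -24 gives the monic gcd n²-7n+42.

n²-7n+42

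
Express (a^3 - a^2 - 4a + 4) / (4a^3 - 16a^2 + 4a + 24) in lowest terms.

Euclidean algorithm in ℚ[a]:
  a^3 - a^2 - 4a + 4 = (1/4)(4a^3 - 16a^2 + 4a + 24) + (3a^2 - 5a - 2)
  4a^3 - 16a^2 + 4a + 24 = ((4/3)a - 28/9)(3a^2 - 5a - 2) + (-(80/9)a + 160/9)
  3a^2 - 5a - 2 = (-(27/80)a - 9/80)(-(80/9)a + 160/9) + (0)
Last nonzero remainder: -(80/9)a + 160/9. Dividing through by -80/9 gives the monic gcd a - 2.
Cancel a - 2 from numerator and denominator to get the reduced form.

(a^2 + a - 2)/(4a^2 - 8a - 12)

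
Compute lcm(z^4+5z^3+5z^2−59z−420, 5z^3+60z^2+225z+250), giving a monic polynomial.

Euclidean algorithm in ℚ[z]:
  z^4+5z^3+5z^2−59z−420 = ((1/5)z−7/5)(5z^3+60z^2+225z+250) + (44z^2+206z−70)
  5z^3+60z^2+225z+250 = ((5/44)z+805/968)(44z^2+206z−70) + ((29835/484)z+149175/484)
  44z^2+206z−70 = ((21296/29835)z−6776/29835)((29835/484)z+149175/484) + (0)
Last nonzero remainder: (29835/484)z+149175/484. Dividing through by 29835/484 gives the monic gcd z+5.
Then lcm(f, g) = f·g / gcd(f, g); expanding and making the result monic gives the answer.

z^6+12z^5+50z^4+26z^3−783z^2−3530z−4200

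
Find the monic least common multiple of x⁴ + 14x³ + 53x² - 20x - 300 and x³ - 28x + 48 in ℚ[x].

Apply the Euclidean algorithm:
  x⁴ + 14x³ + 53x² - 20x - 300 = (x + 14)(x³ - 28x + 48) + (81x² + 324x - 972)
  x³ - 28x + 48 = ((1/81)x - 4/81)(81x² + 324x - 972) + (0)
Last nonzero remainder: 81x² + 324x - 972. Dividing through by 81 gives the monic gcd x² + 4x - 12.
Then lcm(f, g) = f·g / gcd(f, g); expanding and making the result monic gives the answer.

x⁵ + 10x⁴ - 3x³ - 232x² - 220x + 1200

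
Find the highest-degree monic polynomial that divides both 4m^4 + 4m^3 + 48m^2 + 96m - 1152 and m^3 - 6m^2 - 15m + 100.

m + 4

Apply the Euclidean algorithm:
  4m^4 + 4m^3 + 48m^2 + 96m - 1152 = (4m + 28)(m^3 - 6m^2 - 15m + 100) + (276m^2 + 116m - 3952)
  m^3 - 6m^2 - 15m + 100 = ((1/276)m - 443/19044)(276m^2 + 116m - 3952) + ((9604/4761)m + 38416/4761)
  276m^2 + 116m - 3952 = ((328509/2401)m - 1175967/2401)((9604/4761)m + 38416/4761) + (0)
Last nonzero remainder: (9604/4761)m + 38416/4761. Dividing through by 9604/4761 gives the monic gcd m + 4.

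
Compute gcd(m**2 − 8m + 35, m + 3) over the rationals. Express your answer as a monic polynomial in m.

1

Apply the Euclidean algorithm:
  m**2 − 8m + 35 = (m − 11)(m + 3) + (68)
  m + 3 = ((1/68)m + 3/68)(68) + (0)
The last nonzero remainder is the constant 68, so the polynomials are coprime and gcd = 1.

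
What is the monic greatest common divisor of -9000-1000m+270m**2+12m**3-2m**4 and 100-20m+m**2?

100-20m+m**2

By polynomial division,
  -2m**4+12m**3+270m**2-1000m-9000 = (-2m**2-28m-90)(m**2-20m+100) + (0)
The last nonzero remainder m**2-20m+100 is already monic.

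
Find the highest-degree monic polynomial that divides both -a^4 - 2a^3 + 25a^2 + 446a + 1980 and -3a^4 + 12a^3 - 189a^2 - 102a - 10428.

a^2 + 6a + 44

Repeated division with remainder:
  -a^4 - 2a^3 + 25a^2 + 446a + 1980 = (1/3)(-3a^4 + 12a^3 - 189a^2 - 102a - 10428) + (-6a^3 + 88a^2 + 480a + 5456)
  -3a^4 + 12a^3 - 189a^2 - 102a - 10428 = ((1/2)a + 16/3)(-6a^3 + 88a^2 + 480a + 5456) + (-(2695/3)a^2 - 5390a - 118580/3)
  -6a^3 + 88a^2 + 480a + 5456 = ((18/2695)a - 372/2695)(-(2695/3)a^2 - 5390a - 118580/3) + (0)
Last nonzero remainder: -(2695/3)a^2 - 5390a - 118580/3. Dividing through by -2695/3 gives the monic gcd a^2 + 6a + 44.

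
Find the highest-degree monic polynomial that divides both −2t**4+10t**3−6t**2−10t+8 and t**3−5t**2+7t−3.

t**2−2t+1

Euclidean algorithm in ℚ[t]:
  −2t**4+10t**3−6t**2−10t+8 = (−2t)(t**3−5t**2+7t−3) + (8t**2−16t+8)
  t**3−5t**2+7t−3 = ((1/8)t−3/8)(8t**2−16t+8) + (0)
Last nonzero remainder: 8t**2−16t+8. Dividing through by 8 gives the monic gcd t**2−2t+1.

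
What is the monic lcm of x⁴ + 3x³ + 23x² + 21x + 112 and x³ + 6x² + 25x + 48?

x⁵ + 6x⁴ + 32x³ + 90x² + 175x + 336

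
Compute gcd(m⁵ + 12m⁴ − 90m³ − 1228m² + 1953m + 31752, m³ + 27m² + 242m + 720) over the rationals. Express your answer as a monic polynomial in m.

Euclidean algorithm in ℚ[m]:
  m⁵ + 12m⁴ − 90m³ − 1228m² + 1953m + 31752 = (m² − 15m + 73)(m³ + 27m² + 242m + 720) + (−289m² − 4913m − 20808)
  m³ + 27m² + 242m + 720 = (−(1/289)m − 10/289)(−289m² − 4913m − 20808) + (0)
Last nonzero remainder: −289m² − 4913m − 20808. Dividing through by −289 gives the monic gcd m² + 17m + 72.

m² + 17m + 72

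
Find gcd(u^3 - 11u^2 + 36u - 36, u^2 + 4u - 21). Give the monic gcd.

Euclidean algorithm in ℚ[u]:
  u^3 - 11u^2 + 36u - 36 = (u - 15)(u^2 + 4u - 21) + (117u - 351)
  u^2 + 4u - 21 = ((1/117)u + 7/117)(117u - 351) + (0)
Last nonzero remainder: 117u - 351. Dividing through by 117 gives the monic gcd u - 3.

u - 3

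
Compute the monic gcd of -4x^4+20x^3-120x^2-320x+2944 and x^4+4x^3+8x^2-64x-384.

Repeated division with remainder:
  -4x^4+20x^3-120x^2-320x+2944 = (-4)(x^4+4x^3+8x^2-64x-384) + (36x^3-88x^2-576x+1408)
  x^4+4x^3+8x^2-64x-384 = ((1/36)x+29/162)(36x^3-88x^2-576x+1408) + ((3220/81)x^2-51520/81)
  36x^3-88x^2-576x+1408 = ((729/805)x-1782/805)((3220/81)x^2-51520/81) + (0)
Last nonzero remainder: (3220/81)x^2-51520/81. Dividing through by 3220/81 gives the monic gcd x^2-16.

x^2-16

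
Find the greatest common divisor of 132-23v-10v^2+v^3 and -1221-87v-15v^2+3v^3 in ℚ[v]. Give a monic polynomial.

-11+v

Repeated division with remainder:
  v^3-10v^2-23v+132 = (1/3)(3v^3-15v^2-87v-1221) + (-5v^2+6v+539)
  3v^3-15v^2-87v-1221 = (-(3/5)v+57/25)(-5v^2+6v+539) + ((5568/25)v-61248/25)
  -5v^2+6v+539 = (-(125/5568)v-1225/5568)((5568/25)v-61248/25) + (0)
Last nonzero remainder: (5568/25)v-61248/25. Dividing through by 5568/25 gives the monic gcd v-11.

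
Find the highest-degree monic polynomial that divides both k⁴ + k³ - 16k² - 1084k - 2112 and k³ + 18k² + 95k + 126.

k + 2

Repeated division with remainder:
  k⁴ + k³ - 16k² - 1084k - 2112 = (k - 17)(k³ + 18k² + 95k + 126) + (195k² + 405k + 30)
  k³ + 18k² + 95k + 126 = ((1/195)k + 69/845)(195k² + 405k + 30) + ((10440/169)k + 20880/169)
  195k² + 405k + 30 = ((2197/696)k + 169/696)((10440/169)k + 20880/169) + (0)
Last nonzero remainder: (10440/169)k + 20880/169. Dividing through by 10440/169 gives the monic gcd k + 2.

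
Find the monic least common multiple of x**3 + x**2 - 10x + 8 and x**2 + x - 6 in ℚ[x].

By polynomial division,
  x**3 + x**2 - 10x + 8 = (x)(x**2 + x - 6) + (-4x + 8)
  x**2 + x - 6 = (-(1/4)x - 3/4)(-4x + 8) + (0)
Last nonzero remainder: -4x + 8. Dividing through by -4 gives the monic gcd x - 2.
Then lcm(f, g) = f·g / gcd(f, g); expanding and making the result monic gives the answer.

x**4 + 4x**3 - 7x**2 - 22x + 24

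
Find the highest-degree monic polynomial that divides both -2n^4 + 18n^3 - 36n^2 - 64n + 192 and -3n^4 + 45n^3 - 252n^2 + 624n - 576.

Apply the Euclidean algorithm:
  -2n^4 + 18n^3 - 36n^2 - 64n + 192 = (2/3)(-3n^4 + 45n^3 - 252n^2 + 624n - 576) + (-12n^3 + 132n^2 - 480n + 576)
  -3n^4 + 45n^3 - 252n^2 + 624n - 576 = ((1/4)n - 1)(-12n^3 + 132n^2 - 480n + 576) + (0)
Last nonzero remainder: -12n^3 + 132n^2 - 480n + 576. Dividing through by -12 gives the monic gcd n^3 - 11n^2 + 40n - 48.

n^3 - 11n^2 + 40n - 48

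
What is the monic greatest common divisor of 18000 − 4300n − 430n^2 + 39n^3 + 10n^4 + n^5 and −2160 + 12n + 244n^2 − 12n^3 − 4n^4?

180 − 61n + n^3

Euclidean algorithm in ℚ[n]:
  n^5 + 10n^4 + 39n^3 − 430n^2 − 4300n + 18000 = (−(1/4)n − 7/4)(−4n^4 − 12n^3 + 244n^2 + 12n − 2160) + (79n^3 − 4819n + 14220)
  −4n^4 − 12n^3 + 244n^2 + 12n − 2160 = (−(4/79)n − 12/79)(79n^3 − 4819n + 14220) + (0)
Last nonzero remainder: 79n^3 − 4819n + 14220. Dividing through by 79 gives the monic gcd n^3 − 61n + 180.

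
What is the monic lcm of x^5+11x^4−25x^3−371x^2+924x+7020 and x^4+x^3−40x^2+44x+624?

Repeated division with remainder:
  x^5+11x^4−25x^3−371x^2+924x+7020 = (x+10)(x^4+x^3−40x^2+44x+624) + (5x^3−15x^2−140x+780)
  x^4+x^3−40x^2+44x+624 = ((1/5)x+4/5)(5x^3−15x^2−140x+780) + (0)
Last nonzero remainder: 5x^3−15x^2−140x+780. Dividing through by 5 gives the monic gcd x^3−3x^2−28x+156.
Then lcm(f, g) = f·g / gcd(f, g); expanding and making the result monic gives the answer.

x^6+15x^5+19x^4−471x^3−560x^2+10716x+28080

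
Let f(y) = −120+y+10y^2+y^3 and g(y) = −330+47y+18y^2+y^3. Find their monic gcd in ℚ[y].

−3+y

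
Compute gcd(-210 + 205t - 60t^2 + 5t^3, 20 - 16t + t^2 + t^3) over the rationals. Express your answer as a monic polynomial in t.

-2 + t

By polynomial division,
  5t^3 - 60t^2 + 205t - 210 = (5)(t^3 + t^2 - 16t + 20) + (-65t^2 + 285t - 310)
  t^3 + t^2 - 16t + 20 = (-(1/65)t - 14/169)(-65t^2 + 285t - 310) + ((480/169)t - 960/169)
  -65t^2 + 285t - 310 = (-(2197/96)t + 5239/96)((480/169)t - 960/169) + (0)
Last nonzero remainder: (480/169)t - 960/169. Dividing through by 480/169 gives the monic gcd t - 2.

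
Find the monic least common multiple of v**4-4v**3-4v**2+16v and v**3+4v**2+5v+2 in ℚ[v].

v**6-2v**5-11v**4+4v**3+28v**2+16v

By polynomial division,
  v**4-4v**3-4v**2+16v = (v-8)(v**3+4v**2+5v+2) + (23v**2+54v+16)
  v**3+4v**2+5v+2 = ((1/23)v+38/529)(23v**2+54v+16) + ((225/529)v+450/529)
  23v**2+54v+16 = ((12167/225)v+4232/225)((225/529)v+450/529) + (0)
Last nonzero remainder: (225/529)v+450/529. Dividing through by 225/529 gives the monic gcd v+2.
Then lcm(f, g) = f·g / gcd(f, g); expanding and making the result monic gives the answer.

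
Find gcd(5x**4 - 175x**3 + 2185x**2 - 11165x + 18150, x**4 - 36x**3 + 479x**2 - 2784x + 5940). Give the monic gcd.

Euclidean algorithm in ℚ[x]:
  5x**4 - 175x**3 + 2185x**2 - 11165x + 18150 = (5)(x**4 - 36x**3 + 479x**2 - 2784x + 5940) + (5x**3 - 210x**2 + 2755x - 11550)
  x**4 - 36x**3 + 479x**2 - 2784x + 5940 = ((1/5)x + 6/5)(5x**3 - 210x**2 + 2755x - 11550) + (180x**2 - 3780x + 19800)
  5x**3 - 210x**2 + 2755x - 11550 = ((1/36)x - 7/12)(180x**2 - 3780x + 19800) + (0)
Last nonzero remainder: 180x**2 - 3780x + 19800. Dividing through by 180 gives the monic gcd x**2 - 21x + 110.

x**2 - 21x + 110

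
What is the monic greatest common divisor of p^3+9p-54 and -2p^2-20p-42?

Euclidean algorithm in ℚ[p]:
  p^3+9p-54 = (-(1/2)p+5)(-2p^2-20p-42) + (88p+156)
  -2p^2-20p-42 = (-(1/44)p-181/968)(88p+156) + (-3105/242)
  88p+156 = (-(21296/3105)p-12584/1035)(-3105/242) + (0)
The last nonzero remainder is the constant -3105/242, so the polynomials are coprime and gcd = 1.

1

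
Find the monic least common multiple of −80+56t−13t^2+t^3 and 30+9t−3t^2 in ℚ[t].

Repeated division with remainder:
  t^3−13t^2+56t−80 = (−(1/3)t+10/3)(−3t^2+9t+30) + (36t−180)
  −3t^2+9t+30 = (−(1/12)t−1/6)(36t−180) + (0)
Last nonzero remainder: 36t−180. Dividing through by 36 gives the monic gcd t−5.
Then lcm(f, g) = f·g / gcd(f, g); expanding and making the result monic gives the answer.

−160+32t+30t^2−11t^3+t^4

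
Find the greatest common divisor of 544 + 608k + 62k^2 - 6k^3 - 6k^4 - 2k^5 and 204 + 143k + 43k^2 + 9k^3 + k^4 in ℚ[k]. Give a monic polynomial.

68 + 25k + 6k^2 + k^3

Apply the Euclidean algorithm:
  -2k^5 - 6k^4 - 6k^3 + 62k^2 + 608k + 544 = (-2k + 12)(k^4 + 9k^3 + 43k^2 + 143k + 204) + (-28k^3 - 168k^2 - 700k - 1904)
  k^4 + 9k^3 + 43k^2 + 143k + 204 = (-(1/28)k - 3/28)(-28k^3 - 168k^2 - 700k - 1904) + (0)
Last nonzero remainder: -28k^3 - 168k^2 - 700k - 1904. Dividing through by -28 gives the monic gcd k^3 + 6k^2 + 25k + 68.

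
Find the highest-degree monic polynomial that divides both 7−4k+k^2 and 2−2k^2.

By polynomial division,
  k^2−4k+7 = (−1/2)(−2k^2+2) + (−4k+8)
  −2k^2+2 = ((1/2)k+1)(−4k+8) + (−6)
  −4k+8 = ((2/3)k−4/3)(−6) + (0)
The last nonzero remainder is the constant −6, so the polynomials are coprime and gcd = 1.

1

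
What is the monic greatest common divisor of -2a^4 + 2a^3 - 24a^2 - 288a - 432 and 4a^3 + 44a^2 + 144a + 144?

Apply the Euclidean algorithm:
  -2a^4 + 2a^3 - 24a^2 - 288a - 432 = (-(1/2)a + 6)(4a^3 + 44a^2 + 144a + 144) + (-216a^2 - 1080a - 1296)
  4a^3 + 44a^2 + 144a + 144 = (-(1/54)a - 1/9)(-216a^2 - 1080a - 1296) + (0)
Last nonzero remainder: -216a^2 - 1080a - 1296. Dividing through by -216 gives the monic gcd a^2 + 5a + 6.

a^2 + 5a + 6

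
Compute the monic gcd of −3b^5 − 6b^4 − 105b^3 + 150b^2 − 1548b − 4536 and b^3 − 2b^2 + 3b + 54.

Apply the Euclidean algorithm:
  −3b^5 − 6b^4 − 105b^3 + 150b^2 − 1548b − 4536 = (−3b^2 − 12b − 120)(b^3 − 2b^2 + 3b + 54) + (108b^2 − 540b + 1944)
  b^3 − 2b^2 + 3b + 54 = ((1/108)b + 1/36)(108b^2 − 540b + 1944) + (0)
Last nonzero remainder: 108b^2 − 540b + 1944. Dividing through by 108 gives the monic gcd b^2 − 5b + 18.

b^2 − 5b + 18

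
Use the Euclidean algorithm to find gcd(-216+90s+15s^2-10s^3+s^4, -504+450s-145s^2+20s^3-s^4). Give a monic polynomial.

Repeated division with remainder:
  s^4-10s^3+15s^2+90s-216 = (-1)(-s^4+20s^3-145s^2+450s-504) + (10s^3-130s^2+540s-720)
  -s^4+20s^3-145s^2+450s-504 = (-(1/10)s+7/10)(10s^3-130s^2+540s-720) + (0)
Last nonzero remainder: 10s^3-130s^2+540s-720. Dividing through by 10 gives the monic gcd s^3-13s^2+54s-72.

-72+54s-13s^2+s^3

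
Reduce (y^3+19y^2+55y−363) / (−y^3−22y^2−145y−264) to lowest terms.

(−y^2−8y+33)/(y^2+11y+24)

By polynomial division,
  y^3+19y^2+55y−363 = (−1)(−y^3−22y^2−145y−264) + (−3y^2−90y−627)
  −y^3−22y^2−145y−264 = ((1/3)y−8/3)(−3y^2−90y−627) + (−176y−1936)
  −3y^2−90y−627 = ((3/176)y+57/176)(−176y−1936) + (0)
Last nonzero remainder: −176y−1936. Dividing through by −176 gives the monic gcd y+11.
Cancel y+11 from numerator and denominator to get the reduced form.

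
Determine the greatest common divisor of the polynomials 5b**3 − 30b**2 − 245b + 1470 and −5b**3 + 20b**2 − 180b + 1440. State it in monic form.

b − 6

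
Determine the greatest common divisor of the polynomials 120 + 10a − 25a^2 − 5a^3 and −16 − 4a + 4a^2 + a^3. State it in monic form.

−8 + 2a + a^2

Euclidean algorithm in ℚ[a]:
  −5a^3 − 25a^2 + 10a + 120 = (−5)(a^3 + 4a^2 − 4a − 16) + (−5a^2 − 10a + 40)
  a^3 + 4a^2 − 4a − 16 = (−(1/5)a − 2/5)(−5a^2 − 10a + 40) + (0)
Last nonzero remainder: −5a^2 − 10a + 40. Dividing through by −5 gives the monic gcd a^2 + 2a − 8.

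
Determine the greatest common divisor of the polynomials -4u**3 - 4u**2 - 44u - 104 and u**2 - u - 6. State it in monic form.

Apply the Euclidean algorithm:
  -4u**3 - 4u**2 - 44u - 104 = (-4u - 8)(u**2 - u - 6) + (-76u - 152)
  u**2 - u - 6 = (-(1/76)u + 3/76)(-76u - 152) + (0)
Last nonzero remainder: -76u - 152. Dividing through by -76 gives the monic gcd u + 2.

u + 2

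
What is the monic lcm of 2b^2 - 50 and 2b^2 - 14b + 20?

b^3 - 2b^2 - 25b + 50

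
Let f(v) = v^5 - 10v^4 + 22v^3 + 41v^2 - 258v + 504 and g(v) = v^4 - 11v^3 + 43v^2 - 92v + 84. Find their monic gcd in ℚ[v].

v^3 - 9v^2 + 25v - 42

Apply the Euclidean algorithm:
  v^5 - 10v^4 + 22v^3 + 41v^2 - 258v + 504 = (v + 1)(v^4 - 11v^3 + 43v^2 - 92v + 84) + (-10v^3 + 90v^2 - 250v + 420)
  v^4 - 11v^3 + 43v^2 - 92v + 84 = (-(1/10)v + 1/5)(-10v^3 + 90v^2 - 250v + 420) + (0)
Last nonzero remainder: -10v^3 + 90v^2 - 250v + 420. Dividing through by -10 gives the monic gcd v^3 - 9v^2 + 25v - 42.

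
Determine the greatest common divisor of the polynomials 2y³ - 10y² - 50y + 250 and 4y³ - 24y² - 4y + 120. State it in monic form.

y - 5

By polynomial division,
  2y³ - 10y² - 50y + 250 = (1/2)(4y³ - 24y² - 4y + 120) + (2y² - 48y + 190)
  4y³ - 24y² - 4y + 120 = (2y + 36)(2y² - 48y + 190) + (1344y - 6720)
  2y² - 48y + 190 = ((1/672)y - 19/672)(1344y - 6720) + (0)
Last nonzero remainder: 1344y - 6720. Dividing through by 1344 gives the monic gcd y - 5.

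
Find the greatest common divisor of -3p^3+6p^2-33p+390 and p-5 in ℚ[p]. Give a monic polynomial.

Apply the Euclidean algorithm:
  -3p^3+6p^2-33p+390 = (-3p^2-9p-78)(p-5) + (0)
The last nonzero remainder p-5 is already monic.

p-5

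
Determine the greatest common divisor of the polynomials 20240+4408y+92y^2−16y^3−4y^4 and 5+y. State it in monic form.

Apply the Euclidean algorithm:
  −4y^4−16y^3+92y^2+4408y+20240 = (−4y^3+4y^2+72y+4048)(y+5) + (0)
The last nonzero remainder y+5 is already monic.

5+y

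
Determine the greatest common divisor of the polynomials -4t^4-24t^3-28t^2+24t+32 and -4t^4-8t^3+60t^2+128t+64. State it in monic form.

By polynomial division,
  -4t^4-24t^3-28t^2+24t+32 = (-4t^4-8t^3+60t^2+128t+64) + (-16t^3-88t^2-104t-32)
  -4t^4-8t^3+60t^2+128t+64 = ((1/4)t-7/8)(-16t^3-88t^2-104t-32) + (9t^2+45t+36)
  -16t^3-88t^2-104t-32 = (-(16/9)t-8/9)(9t^2+45t+36) + (0)
Last nonzero remainder: 9t^2+45t+36. Dividing through by 9 gives the monic gcd t^2+5t+4.

t^2+5t+4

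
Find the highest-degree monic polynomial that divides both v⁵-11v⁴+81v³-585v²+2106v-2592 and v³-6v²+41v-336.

Repeated division with remainder:
  v⁵-11v⁴+81v³-585v²+2106v-2592 = (v²-5v+10)(v³-6v²+41v-336) + (16v²+16v+768)
  v³-6v²+41v-336 = ((1/16)v-7/16)(16v²+16v+768) + (0)
Last nonzero remainder: 16v²+16v+768. Dividing through by 16 gives the monic gcd v²+v+48.

v²+v+48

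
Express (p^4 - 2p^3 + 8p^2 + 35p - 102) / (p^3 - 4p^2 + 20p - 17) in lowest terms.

Apply the Euclidean algorithm:
  p^4 - 2p^3 + 8p^2 + 35p - 102 = (p + 2)(p^3 - 4p^2 + 20p - 17) + (-4p^2 + 12p - 68)
  p^3 - 4p^2 + 20p - 17 = (-(1/4)p + 1/4)(-4p^2 + 12p - 68) + (0)
Last nonzero remainder: -4p^2 + 12p - 68. Dividing through by -4 gives the monic gcd p^2 - 3p + 17.
Cancel p^2 - 3p + 17 from numerator and denominator to get the reduced form.

(p^2 + p - 6)/(p - 1)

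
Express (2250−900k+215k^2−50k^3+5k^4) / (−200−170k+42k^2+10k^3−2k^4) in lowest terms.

Apply the Euclidean algorithm:
  5k^4−50k^3+215k^2−900k+2250 = (−5/2)(−2k^4+10k^3+42k^2−170k−200) + (−25k^3+320k^2−1325k+1750)
  −2k^4+10k^3+42k^2−170k−200 = ((2/25)k+78/125)(−25k^3+320k^2−1325k+1750) + (−(1292/25)k^2+(2584/5)k−1292)
  −25k^3+320k^2−1325k+1750 = ((625/1292)k−875/646)(−(1292/25)k^2+(2584/5)k−1292) + (0)
Last nonzero remainder: −(1292/25)k^2+(2584/5)k−1292. Dividing through by −1292/25 gives the monic gcd k^2−10k+25.
Cancel k^2−10k+25 from numerator and denominator to get the reduced form.

(−90−5k^2)/(8+10k+2k^2)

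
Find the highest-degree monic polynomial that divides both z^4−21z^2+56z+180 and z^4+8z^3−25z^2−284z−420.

z^2+7z+10

By polynomial division,
  z^4−21z^2+56z+180 = (z^4+8z^3−25z^2−284z−420) + (−8z^3+4z^2+340z+600)
  z^4+8z^3−25z^2−284z−420 = (−(1/8)z−17/16)(−8z^3+4z^2+340z+600) + ((87/4)z^2+(609/4)z+435/2)
  −8z^3+4z^2+340z+600 = (−(32/87)z+80/29)((87/4)z^2+(609/4)z+435/2) + (0)
Last nonzero remainder: (87/4)z^2+(609/4)z+435/2. Dividing through by 87/4 gives the monic gcd z^2+7z+10.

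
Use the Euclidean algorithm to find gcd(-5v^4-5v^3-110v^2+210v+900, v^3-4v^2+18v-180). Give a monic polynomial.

Repeated division with remainder:
  -5v^4-5v^3-110v^2+210v+900 = (-5v-25)(v^3-4v^2+18v-180) + (-120v^2-240v-3600)
  v^3-4v^2+18v-180 = (-(1/120)v+1/20)(-120v^2-240v-3600) + (0)
Last nonzero remainder: -120v^2-240v-3600. Dividing through by -120 gives the monic gcd v^2+2v+30.

v^2+2v+30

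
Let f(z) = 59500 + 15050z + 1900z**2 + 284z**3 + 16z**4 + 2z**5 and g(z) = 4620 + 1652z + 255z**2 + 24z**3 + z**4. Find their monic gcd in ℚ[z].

Repeated division with remainder:
  2z**5 + 16z**4 + 284z**3 + 1900z**2 + 15050z + 59500 = (2z - 32)(z**4 + 24z**3 + 255z**2 + 1652z + 4620) + (542z**3 + 6756z**2 + 58674z + 207340)
  z**4 + 24z**3 + 255z**2 + 1652z + 4620 = ((1/542)z + 1563/73441)(542z**3 + 6756z**2 + 58674z + 207340) + ((217500/73441)z**2 + (1522500/73441)z + 15225000/73441)
  542z**3 + 6756z**2 + 58674z + 207340 = ((19902511/108750)z + 108766121/108750)((217500/73441)z**2 + (1522500/73441)z + 15225000/73441) + (0)
Last nonzero remainder: (217500/73441)z**2 + (1522500/73441)z + 15225000/73441. Dividing through by 217500/73441 gives the monic gcd z**2 + 7z + 70.

70 + 7z + z**2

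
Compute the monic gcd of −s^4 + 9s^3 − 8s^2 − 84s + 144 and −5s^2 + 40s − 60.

s^2 − 8s + 12

Apply the Euclidean algorithm:
  −s^4 + 9s^3 − 8s^2 − 84s + 144 = ((1/5)s^2 − (1/5)s − 12/5)(−5s^2 + 40s − 60) + (0)
Last nonzero remainder: −5s^2 + 40s − 60. Dividing through by −5 gives the monic gcd s^2 − 8s + 12.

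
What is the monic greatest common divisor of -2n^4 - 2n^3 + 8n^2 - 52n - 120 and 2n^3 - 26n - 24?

n + 3

Euclidean algorithm in ℚ[n]:
  -2n^4 - 2n^3 + 8n^2 - 52n - 120 = (-n - 1)(2n^3 - 26n - 24) + (-18n^2 - 102n - 144)
  2n^3 - 26n - 24 = (-(1/9)n + 17/27)(-18n^2 - 102n - 144) + ((200/9)n + 200/3)
  -18n^2 - 102n - 144 = (-(81/100)n - 54/25)((200/9)n + 200/3) + (0)
Last nonzero remainder: (200/9)n + 200/3. Dividing through by 200/9 gives the monic gcd n + 3.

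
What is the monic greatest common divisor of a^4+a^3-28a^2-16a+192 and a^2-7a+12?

Repeated division with remainder:
  a^4+a^3-28a^2-16a+192 = (a^2+8a+16)(a^2-7a+12) + (0)
The last nonzero remainder a^2-7a+12 is already monic.

a^2-7a+12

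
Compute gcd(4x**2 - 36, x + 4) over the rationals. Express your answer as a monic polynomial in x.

1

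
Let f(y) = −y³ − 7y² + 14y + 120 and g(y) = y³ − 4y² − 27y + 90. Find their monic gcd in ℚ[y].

Euclidean algorithm in ℚ[y]:
  −y³ − 7y² + 14y + 120 = (−1)(y³ − 4y² − 27y + 90) + (−11y² − 13y + 210)
  y³ − 4y² − 27y + 90 = (−(1/11)y + 57/121)(−11y² − 13y + 210) + (−(216/121)y − 1080/121)
  −11y² − 13y + 210 = ((1331/216)y − 847/36)(−(216/121)y − 1080/121) + (0)
Last nonzero remainder: −(216/121)y − 1080/121. Dividing through by −216/121 gives the monic gcd y + 5.

y + 5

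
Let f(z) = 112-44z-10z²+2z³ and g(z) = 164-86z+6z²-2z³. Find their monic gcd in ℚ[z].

-2+z

Repeated division with remainder:
  2z³-10z²-44z+112 = (-1)(-2z³+6z²-86z+164) + (-4z²-130z+276)
  -2z³+6z²-86z+164 = ((1/2)z-71/4)(-4z²-130z+276) + (-(5063/2)z+5063)
  -4z²-130z+276 = ((8/5063)z+276/5063)(-(5063/2)z+5063) + (0)
Last nonzero remainder: -(5063/2)z+5063. Dividing through by -5063/2 gives the monic gcd z-2.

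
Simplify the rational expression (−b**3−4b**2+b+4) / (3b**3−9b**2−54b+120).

Apply the Euclidean algorithm:
  −b**3−4b**2+b+4 = (−1/3)(3b**3−9b**2−54b+120) + (−7b**2−17b+44)
  3b**3−9b**2−54b+120 = (−(3/7)b+114/49)(−7b**2−17b+44) + ((216/49)b+864/49)
  −7b**2−17b+44 = (−(343/216)b+539/216)((216/49)b+864/49) + (0)
Last nonzero remainder: (216/49)b+864/49. Dividing through by 216/49 gives the monic gcd b+4.
Cancel b+4 from numerator and denominator to get the reduced form.

(−b**2+1)/(3b**2−21b+30)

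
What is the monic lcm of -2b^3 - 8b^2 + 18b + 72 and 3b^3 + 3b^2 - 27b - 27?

By polynomial division,
  -2b^3 - 8b^2 + 18b + 72 = (-2/3)(3b^3 + 3b^2 - 27b - 27) + (-6b^2 + 54)
  3b^3 + 3b^2 - 27b - 27 = (-(1/2)b - 1/2)(-6b^2 + 54) + (0)
Last nonzero remainder: -6b^2 + 54. Dividing through by -6 gives the monic gcd b^2 - 9.
Then lcm(f, g) = f·g / gcd(f, g); expanding and making the result monic gives the answer.

b^4 + 5b^3 - 5b^2 - 45b - 36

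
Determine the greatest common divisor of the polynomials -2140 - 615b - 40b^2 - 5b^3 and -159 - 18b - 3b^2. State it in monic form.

1

Repeated division with remainder:
  -5b^3 - 40b^2 - 615b - 2140 = ((5/3)b + 10/3)(-3b^2 - 18b - 159) + (-290b - 1610)
  -3b^2 - 18b - 159 = ((3/290)b + 39/8410)(-290b - 1610) + (-127440/841)
  -290b - 1610 = ((24389/12744)b + 135401/12744)(-127440/841) + (0)
The last nonzero remainder is the constant -127440/841, so the polynomials are coprime and gcd = 1.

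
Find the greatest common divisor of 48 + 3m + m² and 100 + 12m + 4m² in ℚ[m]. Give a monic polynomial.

1

Euclidean algorithm in ℚ[m]:
  m² + 3m + 48 = (1/4)(4m² + 12m + 100) + (23)
  4m² + 12m + 100 = ((4/23)m² + (12/23)m + 100/23)(23) + (0)
The last nonzero remainder is the constant 23, so the polynomials are coprime and gcd = 1.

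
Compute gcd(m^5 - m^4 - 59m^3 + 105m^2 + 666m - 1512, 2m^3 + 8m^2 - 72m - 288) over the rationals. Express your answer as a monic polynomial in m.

m^2 - 2m - 24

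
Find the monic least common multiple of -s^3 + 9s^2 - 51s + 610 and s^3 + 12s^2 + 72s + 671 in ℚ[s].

s^4 + 2s^3 - 48s^2 - 49s - 6710

By polynomial division,
  -s^3 + 9s^2 - 51s + 610 = (-1)(s^3 + 12s^2 + 72s + 671) + (21s^2 + 21s + 1281)
  s^3 + 12s^2 + 72s + 671 = ((1/21)s + 11/21)(21s^2 + 21s + 1281) + (0)
Last nonzero remainder: 21s^2 + 21s + 1281. Dividing through by 21 gives the monic gcd s^2 + s + 61.
Then lcm(f, g) = f·g / gcd(f, g); expanding and making the result monic gives the answer.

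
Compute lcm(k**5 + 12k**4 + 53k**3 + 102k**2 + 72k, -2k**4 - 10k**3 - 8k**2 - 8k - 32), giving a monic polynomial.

k**7 + 11k**6 + 43k**5 + 73k**4 + 76k**3 + 132k**2 + 144k

Repeated division with remainder:
  k**5 + 12k**4 + 53k**3 + 102k**2 + 72k = (-(1/2)k - 7/2)(-2k**4 - 10k**3 - 8k**2 - 8k - 32) + (14k**3 + 70k**2 + 28k - 112)
  -2k**4 - 10k**3 - 8k**2 - 8k - 32 = (-(1/7)k)(14k**3 + 70k**2 + 28k - 112) + (-4k**2 - 24k - 32)
  14k**3 + 70k**2 + 28k - 112 = (-(7/2)k + 7/2)(-4k**2 - 24k - 32) + (0)
Last nonzero remainder: -4k**2 - 24k - 32. Dividing through by -4 gives the monic gcd k**2 + 6k + 8.
Then lcm(f, g) = f·g / gcd(f, g); expanding and making the result monic gives the answer.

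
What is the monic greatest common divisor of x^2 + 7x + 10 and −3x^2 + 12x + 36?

x + 2

Apply the Euclidean algorithm:
  x^2 + 7x + 10 = (−1/3)(−3x^2 + 12x + 36) + (11x + 22)
  −3x^2 + 12x + 36 = (−(3/11)x + 18/11)(11x + 22) + (0)
Last nonzero remainder: 11x + 22. Dividing through by 11 gives the monic gcd x + 2.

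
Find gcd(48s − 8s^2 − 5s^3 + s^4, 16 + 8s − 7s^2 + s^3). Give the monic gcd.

By polynomial division,
  s^4 − 5s^3 − 8s^2 + 48s = (s + 2)(s^3 − 7s^2 + 8s + 16) + (−2s^2 + 16s − 32)
  s^3 − 7s^2 + 8s + 16 = (−(1/2)s − 1/2)(−2s^2 + 16s − 32) + (0)
Last nonzero remainder: −2s^2 + 16s − 32. Dividing through by −2 gives the monic gcd s^2 − 8s + 16.

16 − 8s + s^2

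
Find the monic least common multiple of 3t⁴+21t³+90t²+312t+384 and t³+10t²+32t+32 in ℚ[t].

t⁵+11t⁴+58t³+224t²+544t+512

Apply the Euclidean algorithm:
  3t⁴+21t³+90t²+312t+384 = (3t−9)(t³+10t²+32t+32) + (84t²+504t+672)
  t³+10t²+32t+32 = ((1/84)t+1/21)(84t²+504t+672) + (0)
Last nonzero remainder: 84t²+504t+672. Dividing through by 84 gives the monic gcd t²+6t+8.
Then lcm(f, g) = f·g / gcd(f, g); expanding and making the result monic gives the answer.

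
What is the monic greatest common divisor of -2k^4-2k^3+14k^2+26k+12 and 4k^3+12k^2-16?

Euclidean algorithm in ℚ[k]:
  -2k^4-2k^3+14k^2+26k+12 = (-(1/2)k+1)(4k^3+12k^2-16) + (2k^2+18k+28)
  4k^3+12k^2-16 = (2k-12)(2k^2+18k+28) + (160k+320)
  2k^2+18k+28 = ((1/80)k+7/80)(160k+320) + (0)
Last nonzero remainder: 160k+320. Dividing through by 160 gives the monic gcd k+2.

k+2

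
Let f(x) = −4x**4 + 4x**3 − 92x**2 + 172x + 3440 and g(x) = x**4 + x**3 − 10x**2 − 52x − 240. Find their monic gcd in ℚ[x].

x**2 − x − 20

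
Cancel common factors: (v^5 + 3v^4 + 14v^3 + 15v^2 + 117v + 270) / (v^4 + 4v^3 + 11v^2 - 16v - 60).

Repeated division with remainder:
  v^5 + 3v^4 + 14v^3 + 15v^2 + 117v + 270 = (v - 1)(v^4 + 4v^3 + 11v^2 - 16v - 60) + (7v^3 + 42v^2 + 161v + 210)
  v^4 + 4v^3 + 11v^2 - 16v - 60 = ((1/7)v - 2/7)(7v^3 + 42v^2 + 161v + 210) + (0)
Last nonzero remainder: 7v^3 + 42v^2 + 161v + 210. Dividing through by 7 gives the monic gcd v^3 + 6v^2 + 23v + 30.
Cancel v^3 + 6v^2 + 23v + 30 from numerator and denominator to get the reduced form.

(v^2 - 3v + 9)/(v - 2)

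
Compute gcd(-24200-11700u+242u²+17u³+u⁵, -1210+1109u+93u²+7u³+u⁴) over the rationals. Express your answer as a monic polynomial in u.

1210+101u+8u²+u³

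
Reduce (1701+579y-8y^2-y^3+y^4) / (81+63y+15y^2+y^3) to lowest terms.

By polynomial division,
  y^4-y^3-8y^2+579y+1701 = (y-16)(y^3+15y^2+63y+81) + (169y^2+1506y+2997)
  y^3+15y^2+63y+81 = ((1/169)y+1029/28561)(169y^2+1506y+2997) + (-(256824/28561)y-770472/28561)
  169y^2+1506y+2997 = (-(4826809/256824)y-1056757/9512)(-(256824/28561)y-770472/28561) + (0)
Last nonzero remainder: -(256824/28561)y-770472/28561. Dividing through by -256824/28561 gives the monic gcd y+3.
Cancel y+3 from numerator and denominator to get the reduced form.

(567+4y-4y^2+y^3)/(27+12y+y^2)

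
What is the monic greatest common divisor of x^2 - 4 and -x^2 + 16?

Apply the Euclidean algorithm:
  x^2 - 4 = (-1)(-x^2 + 16) + (12)
  -x^2 + 16 = (-(1/12)x^2 + 4/3)(12) + (0)
The last nonzero remainder is the constant 12, so the polynomials are coprime and gcd = 1.

1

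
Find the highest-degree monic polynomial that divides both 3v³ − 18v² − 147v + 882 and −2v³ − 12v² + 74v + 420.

v² + v − 42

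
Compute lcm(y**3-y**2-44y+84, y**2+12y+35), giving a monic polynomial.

y**4+4y**3-49y**2-136y+420

Repeated division with remainder:
  y**3-y**2-44y+84 = (y-13)(y**2+12y+35) + (77y+539)
  y**2+12y+35 = ((1/77)y+5/77)(77y+539) + (0)
Last nonzero remainder: 77y+539. Dividing through by 77 gives the monic gcd y+7.
Then lcm(f, g) = f·g / gcd(f, g); expanding and making the result monic gives the answer.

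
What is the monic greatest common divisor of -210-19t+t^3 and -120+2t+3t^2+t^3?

Repeated division with remainder:
  t^3-19t-210 = (t^3+3t^2+2t-120) + (-3t^2-21t-90)
  t^3+3t^2+2t-120 = (-(1/3)t+4/3)(-3t^2-21t-90) + (0)
Last nonzero remainder: -3t^2-21t-90. Dividing through by -3 gives the monic gcd t^2+7t+30.

30+7t+t^2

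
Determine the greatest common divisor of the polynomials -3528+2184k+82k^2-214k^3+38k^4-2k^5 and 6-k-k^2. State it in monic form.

-6+k+k^2

By polynomial division,
  -2k^5+38k^4-214k^3+82k^2+2184k-3528 = (2k^3-40k^2+266k-588)(-k^2-k+6) + (0)
Last nonzero remainder: -k^2-k+6. Dividing through by -1 gives the monic gcd k^2+k-6.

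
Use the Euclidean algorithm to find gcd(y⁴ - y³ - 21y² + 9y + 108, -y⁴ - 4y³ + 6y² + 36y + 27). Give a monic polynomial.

y³ + 3y² - 9y - 27

By polynomial division,
  y⁴ - y³ - 21y² + 9y + 108 = (-1)(-y⁴ - 4y³ + 6y² + 36y + 27) + (-5y³ - 15y² + 45y + 135)
  -y⁴ - 4y³ + 6y² + 36y + 27 = ((1/5)y + 1/5)(-5y³ - 15y² + 45y + 135) + (0)
Last nonzero remainder: -5y³ - 15y² + 45y + 135. Dividing through by -5 gives the monic gcd y³ + 3y² - 9y - 27.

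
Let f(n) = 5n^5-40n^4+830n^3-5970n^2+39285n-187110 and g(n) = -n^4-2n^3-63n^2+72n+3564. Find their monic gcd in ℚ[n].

Euclidean algorithm in ℚ[n]:
  5n^5-40n^4+830n^3-5970n^2+39285n-187110 = (-5n+50)(-n^4-2n^3-63n^2+72n+3564) + (615n^3-2460n^2+53505n-365310)
  -n^4-2n^3-63n^2+72n+3564 = (-(1/615)n-2/205)(615n^3-2460n^2+53505n-365310) + (0)
Last nonzero remainder: 615n^3-2460n^2+53505n-365310. Dividing through by 615 gives the monic gcd n^3-4n^2+87n-594.

n^3-4n^2+87n-594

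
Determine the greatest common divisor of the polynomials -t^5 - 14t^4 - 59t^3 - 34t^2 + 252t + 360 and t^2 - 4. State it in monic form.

t^2 - 4

Euclidean algorithm in ℚ[t]:
  -t^5 - 14t^4 - 59t^3 - 34t^2 + 252t + 360 = (-t^3 - 14t^2 - 63t - 90)(t^2 - 4) + (0)
The last nonzero remainder t^2 - 4 is already monic.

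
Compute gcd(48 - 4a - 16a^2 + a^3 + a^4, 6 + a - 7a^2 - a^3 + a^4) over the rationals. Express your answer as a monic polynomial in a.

-6 - a + a^2

Apply the Euclidean algorithm:
  a^4 + a^3 - 16a^2 - 4a + 48 = (a^4 - a^3 - 7a^2 + a + 6) + (2a^3 - 9a^2 - 5a + 42)
  a^4 - a^3 - 7a^2 + a + 6 = ((1/2)a + 7/4)(2a^3 - 9a^2 - 5a + 42) + ((45/4)a^2 - (45/4)a - 135/2)
  2a^3 - 9a^2 - 5a + 42 = ((8/45)a - 28/45)((45/4)a^2 - (45/4)a - 135/2) + (0)
Last nonzero remainder: (45/4)a^2 - (45/4)a - 135/2. Dividing through by 45/4 gives the monic gcd a^2 - a - 6.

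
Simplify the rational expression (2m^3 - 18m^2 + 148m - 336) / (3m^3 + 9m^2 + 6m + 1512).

Apply the Euclidean algorithm:
  2m^3 - 18m^2 + 148m - 336 = (2/3)(3m^3 + 9m^2 + 6m + 1512) + (-24m^2 + 144m - 1344)
  3m^3 + 9m^2 + 6m + 1512 = (-(1/8)m - 9/8)(-24m^2 + 144m - 1344) + (0)
Last nonzero remainder: -24m^2 + 144m - 1344. Dividing through by -24 gives the monic gcd m^2 - 6m + 56.
Cancel m^2 - 6m + 56 from numerator and denominator to get the reduced form.

(2m - 6)/(3m + 27)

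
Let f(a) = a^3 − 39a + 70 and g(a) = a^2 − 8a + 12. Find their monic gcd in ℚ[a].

By polynomial division,
  a^3 − 39a + 70 = (a + 8)(a^2 − 8a + 12) + (13a − 26)
  a^2 − 8a + 12 = ((1/13)a − 6/13)(13a − 26) + (0)
Last nonzero remainder: 13a − 26. Dividing through by 13 gives the monic gcd a − 2.

a − 2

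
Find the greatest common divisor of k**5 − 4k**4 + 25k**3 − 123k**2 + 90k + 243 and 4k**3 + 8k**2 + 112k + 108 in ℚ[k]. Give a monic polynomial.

Repeated division with remainder:
  k**5 − 4k**4 + 25k**3 − 123k**2 + 90k + 243 = ((1/4)k**2 − (3/2)k + 9/4)(4k**3 + 8k**2 + 112k + 108) + (0)
Last nonzero remainder: 4k**3 + 8k**2 + 112k + 108. Dividing through by 4 gives the monic gcd k**3 + 2k**2 + 28k + 27.

k**3 + 2k**2 + 28k + 27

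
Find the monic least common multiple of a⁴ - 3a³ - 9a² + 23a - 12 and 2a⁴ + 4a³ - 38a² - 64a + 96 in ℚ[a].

Apply the Euclidean algorithm:
  a⁴ - 3a³ - 9a² + 23a - 12 = (1/2)(2a⁴ + 4a³ - 38a² - 64a + 96) + (-5a³ + 10a² + 55a - 60)
  2a⁴ + 4a³ - 38a² - 64a + 96 = (-(2/5)a - 8/5)(-5a³ + 10a² + 55a - 60) + (0)
Last nonzero remainder: -5a³ + 10a² + 55a - 60. Dividing through by -5 gives the monic gcd a³ - 2a² - 11a + 12.
Then lcm(f, g) = f·g / gcd(f, g); expanding and making the result monic gives the answer.

a⁵ + a⁴ - 21a³ - 13a² + 80a - 48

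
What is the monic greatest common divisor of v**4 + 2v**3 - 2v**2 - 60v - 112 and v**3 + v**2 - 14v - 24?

v**2 - 2v - 8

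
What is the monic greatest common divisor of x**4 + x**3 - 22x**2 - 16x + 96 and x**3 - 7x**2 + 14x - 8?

x**2 - 6x + 8

Apply the Euclidean algorithm:
  x**4 + x**3 - 22x**2 - 16x + 96 = (x + 8)(x**3 - 7x**2 + 14x - 8) + (20x**2 - 120x + 160)
  x**3 - 7x**2 + 14x - 8 = ((1/20)x - 1/20)(20x**2 - 120x + 160) + (0)
Last nonzero remainder: 20x**2 - 120x + 160. Dividing through by 20 gives the monic gcd x**2 - 6x + 8.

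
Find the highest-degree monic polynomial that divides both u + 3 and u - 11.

1

Apply the Euclidean algorithm:
  u + 3 = (u - 11) + (14)
  u - 11 = ((1/14)u - 11/14)(14) + (0)
The last nonzero remainder is the constant 14, so the polynomials are coprime and gcd = 1.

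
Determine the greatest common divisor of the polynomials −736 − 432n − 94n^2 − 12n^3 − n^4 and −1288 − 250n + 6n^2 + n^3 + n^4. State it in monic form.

184 + 62n + 8n^2 + n^3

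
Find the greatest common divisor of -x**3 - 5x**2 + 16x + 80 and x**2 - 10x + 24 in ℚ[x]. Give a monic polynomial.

x - 4

Repeated division with remainder:
  -x**3 - 5x**2 + 16x + 80 = (-x - 15)(x**2 - 10x + 24) + (-110x + 440)
  x**2 - 10x + 24 = (-(1/110)x + 3/55)(-110x + 440) + (0)
Last nonzero remainder: -110x + 440. Dividing through by -110 gives the monic gcd x - 4.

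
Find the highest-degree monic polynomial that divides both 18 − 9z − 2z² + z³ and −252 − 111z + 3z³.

By polynomial division,
  z³ − 2z² − 9z + 18 = (1/3)(3z³ − 111z − 252) + (−2z² + 28z + 102)
  3z³ − 111z − 252 = (−(3/2)z − 21)(−2z² + 28z + 102) + (630z + 1890)
  −2z² + 28z + 102 = (−(1/315)z + 17/315)(630z + 1890) + (0)
Last nonzero remainder: 630z + 1890. Dividing through by 630 gives the monic gcd z + 3.

3 + z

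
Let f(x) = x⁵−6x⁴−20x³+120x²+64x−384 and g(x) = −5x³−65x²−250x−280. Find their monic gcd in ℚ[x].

x²+6x+8

Apply the Euclidean algorithm:
  x⁵−6x⁴−20x³+120x²+64x−384 = (−(1/5)x²+(19/5)x−177/5)(−5x³−65x²−250x−280) + (−1287x²−7722x−10296)
  −5x³−65x²−250x−280 = ((5/1287)x+35/1287)(−1287x²−7722x−10296) + (0)
Last nonzero remainder: −1287x²−7722x−10296. Dividing through by −1287 gives the monic gcd x²+6x+8.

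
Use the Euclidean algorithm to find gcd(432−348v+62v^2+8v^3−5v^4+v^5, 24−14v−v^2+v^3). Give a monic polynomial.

24−14v−v^2+v^3

Repeated division with remainder:
  v^5−5v^4+8v^3+62v^2−348v+432 = (v^2−4v+18)(v^3−v^2−14v+24) + (0)
The last nonzero remainder v^3−v^2−14v+24 is already monic.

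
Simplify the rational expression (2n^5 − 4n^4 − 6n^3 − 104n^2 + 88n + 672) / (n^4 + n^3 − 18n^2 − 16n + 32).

(2n^3 + 10n − 84)/(n^2 + 3n − 4)

Repeated division with remainder:
  2n^5 − 4n^4 − 6n^3 − 104n^2 + 88n + 672 = (2n − 6)(n^4 + n^3 − 18n^2 − 16n + 32) + (36n^3 − 180n^2 − 72n + 864)
  n^4 + n^3 − 18n^2 − 16n + 32 = ((1/36)n + 1/6)(36n^3 − 180n^2 − 72n + 864) + (14n^2 − 28n − 112)
  36n^3 − 180n^2 − 72n + 864 = ((18/7)n − 54/7)(14n^2 − 28n − 112) + (0)
Last nonzero remainder: 14n^2 − 28n − 112. Dividing through by 14 gives the monic gcd n^2 − 2n − 8.
Cancel n^2 − 2n − 8 from numerator and denominator to get the reduced form.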